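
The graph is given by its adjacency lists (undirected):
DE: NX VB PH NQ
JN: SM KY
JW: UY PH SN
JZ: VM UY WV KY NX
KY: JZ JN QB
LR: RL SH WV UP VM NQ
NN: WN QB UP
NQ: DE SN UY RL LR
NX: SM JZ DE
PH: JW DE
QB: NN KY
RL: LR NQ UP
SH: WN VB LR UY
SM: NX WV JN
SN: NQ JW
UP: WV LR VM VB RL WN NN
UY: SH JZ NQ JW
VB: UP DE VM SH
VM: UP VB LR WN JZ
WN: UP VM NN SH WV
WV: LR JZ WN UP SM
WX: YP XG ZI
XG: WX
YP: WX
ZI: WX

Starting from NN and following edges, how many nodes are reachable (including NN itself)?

21

BFS from NN visits: NN, WN, QB, UP, VM, SH, WV, KY, LR, VB, RL, JZ, UY, SM, JN, NQ, DE, NX, JW, SN, PH
Reachable nodes: 21 of 25 total.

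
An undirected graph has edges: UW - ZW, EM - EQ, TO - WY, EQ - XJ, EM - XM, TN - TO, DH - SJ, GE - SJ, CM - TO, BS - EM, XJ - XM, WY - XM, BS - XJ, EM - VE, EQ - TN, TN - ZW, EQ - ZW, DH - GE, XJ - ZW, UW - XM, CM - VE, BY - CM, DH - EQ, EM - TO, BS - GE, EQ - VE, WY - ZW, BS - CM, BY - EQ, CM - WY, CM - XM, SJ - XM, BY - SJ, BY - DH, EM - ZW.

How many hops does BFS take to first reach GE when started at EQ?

Level 0: EQ
Level 1: BY, DH, EM, TN, VE, XJ, ZW
Level 2: BS, CM, GE, SJ, TO, UW, WY, XM
GE first appears at level 2.

2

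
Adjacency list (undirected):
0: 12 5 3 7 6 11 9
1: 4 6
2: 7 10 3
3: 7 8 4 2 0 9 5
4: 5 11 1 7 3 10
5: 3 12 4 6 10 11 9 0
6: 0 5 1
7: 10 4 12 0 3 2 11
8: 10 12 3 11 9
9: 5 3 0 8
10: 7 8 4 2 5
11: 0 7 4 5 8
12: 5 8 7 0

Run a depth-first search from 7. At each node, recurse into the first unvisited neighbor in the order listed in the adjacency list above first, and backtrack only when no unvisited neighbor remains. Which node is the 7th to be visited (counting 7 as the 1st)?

Visit 7
7 → 10
10 → 8
8 → 12
12 → 5
5 → 3
3 → 4
4 → 11
11 → 0
0 → 6
6 → 1
0 → 9
3 → 2

Visit order: 7, 10, 8, 12, 5, 3, 4, 11, 0, 6, 1, 9, 2

4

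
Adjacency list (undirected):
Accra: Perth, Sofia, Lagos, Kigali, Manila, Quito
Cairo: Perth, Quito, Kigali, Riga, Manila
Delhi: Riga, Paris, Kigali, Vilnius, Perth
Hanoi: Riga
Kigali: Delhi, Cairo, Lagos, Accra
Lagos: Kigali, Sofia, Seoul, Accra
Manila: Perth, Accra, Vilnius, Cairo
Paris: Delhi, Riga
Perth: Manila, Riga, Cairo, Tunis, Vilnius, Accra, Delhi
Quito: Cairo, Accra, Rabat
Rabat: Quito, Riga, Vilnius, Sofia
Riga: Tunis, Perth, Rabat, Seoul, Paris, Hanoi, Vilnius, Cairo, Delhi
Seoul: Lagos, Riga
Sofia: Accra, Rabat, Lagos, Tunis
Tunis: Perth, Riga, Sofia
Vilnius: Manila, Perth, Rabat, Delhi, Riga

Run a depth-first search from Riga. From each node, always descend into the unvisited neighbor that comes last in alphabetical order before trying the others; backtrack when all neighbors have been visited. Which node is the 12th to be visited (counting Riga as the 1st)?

Seoul

Visit Riga
Riga → Vilnius
Vilnius → Rabat
Rabat → Sofia
Sofia → Tunis
Tunis → Perth
Perth → Manila
Manila → Cairo
Cairo → Quito
Quito → Accra
Accra → Lagos
Lagos → Seoul
Lagos → Kigali
Kigali → Delhi
Delhi → Paris
Riga → Hanoi

Visit order: Riga, Vilnius, Rabat, Sofia, Tunis, Perth, Manila, Cairo, Quito, Accra, Lagos, Seoul, Kigali, Delhi, Paris, Hanoi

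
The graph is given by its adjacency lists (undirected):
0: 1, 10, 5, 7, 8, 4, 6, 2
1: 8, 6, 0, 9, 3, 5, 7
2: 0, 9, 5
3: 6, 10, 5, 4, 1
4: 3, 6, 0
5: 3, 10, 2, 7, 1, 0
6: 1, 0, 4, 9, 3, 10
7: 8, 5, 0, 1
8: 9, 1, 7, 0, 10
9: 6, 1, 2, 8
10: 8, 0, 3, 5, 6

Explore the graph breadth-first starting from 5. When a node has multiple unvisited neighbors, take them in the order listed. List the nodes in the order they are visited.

5 3 10 2 7 1 0 6 4 8 9

Visit 5; enqueue 3, 10, 2, 7, 1, 0 → queue [3, 10, 2, 7, 1, 0]
Visit 3; enqueue 6, 4 → queue [10, 2, 7, 1, 0, 6, 4]
Visit 10; enqueue 8 → queue [2, 7, 1, 0, 6, 4, 8]
Visit 2; enqueue 9 → queue [7, 1, 0, 6, 4, 8, 9]
Visit 7 → queue [1, 0, 6, 4, 8, 9]
Visit 1 → queue [0, 6, 4, 8, 9]
Visit 0 → queue [6, 4, 8, 9]
Visit 6 → queue [4, 8, 9]
Visit 4 → queue [8, 9]
Visit 8 → queue [9]
Visit 9 → queue []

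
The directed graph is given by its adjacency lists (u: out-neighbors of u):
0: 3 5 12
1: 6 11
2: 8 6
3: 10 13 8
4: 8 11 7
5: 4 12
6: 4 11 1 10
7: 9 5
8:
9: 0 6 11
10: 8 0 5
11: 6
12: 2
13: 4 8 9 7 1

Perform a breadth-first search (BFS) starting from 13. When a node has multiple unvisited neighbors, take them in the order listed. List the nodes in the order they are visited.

Visit 13; enqueue 4, 8, 9, 7, 1 → queue [4, 8, 9, 7, 1]
Visit 4; enqueue 11 → queue [8, 9, 7, 1, 11]
Visit 8 → queue [9, 7, 1, 11]
Visit 9; enqueue 0, 6 → queue [7, 1, 11, 0, 6]
Visit 7; enqueue 5 → queue [1, 11, 0, 6, 5]
Visit 1 → queue [11, 0, 6, 5]
Visit 11 → queue [0, 6, 5]
Visit 0; enqueue 3, 12 → queue [6, 5, 3, 12]
Visit 6; enqueue 10 → queue [5, 3, 12, 10]
Visit 5 → queue [3, 12, 10]
Visit 3 → queue [12, 10]
Visit 12; enqueue 2 → queue [10, 2]
Visit 10 → queue [2]
Visit 2 → queue []

13 -> 4 -> 8 -> 9 -> 7 -> 1 -> 11 -> 0 -> 6 -> 5 -> 3 -> 12 -> 10 -> 2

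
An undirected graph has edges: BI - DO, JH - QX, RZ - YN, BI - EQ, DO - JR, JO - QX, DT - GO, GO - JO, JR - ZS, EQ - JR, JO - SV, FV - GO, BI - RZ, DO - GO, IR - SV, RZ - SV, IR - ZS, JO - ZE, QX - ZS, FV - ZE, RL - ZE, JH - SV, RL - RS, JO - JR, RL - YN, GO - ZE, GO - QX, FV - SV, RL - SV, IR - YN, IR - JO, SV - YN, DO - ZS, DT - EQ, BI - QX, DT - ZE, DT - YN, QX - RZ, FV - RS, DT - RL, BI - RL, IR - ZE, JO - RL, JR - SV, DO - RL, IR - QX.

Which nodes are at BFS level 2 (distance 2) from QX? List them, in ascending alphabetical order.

Level 0: QX
Level 1: BI, GO, IR, JH, JO, RZ, ZS
Level 2: DO, DT, EQ, FV, JR, RL, SV, YN, ZE
Level 3: RS

DO, DT, EQ, FV, JR, RL, SV, YN, ZE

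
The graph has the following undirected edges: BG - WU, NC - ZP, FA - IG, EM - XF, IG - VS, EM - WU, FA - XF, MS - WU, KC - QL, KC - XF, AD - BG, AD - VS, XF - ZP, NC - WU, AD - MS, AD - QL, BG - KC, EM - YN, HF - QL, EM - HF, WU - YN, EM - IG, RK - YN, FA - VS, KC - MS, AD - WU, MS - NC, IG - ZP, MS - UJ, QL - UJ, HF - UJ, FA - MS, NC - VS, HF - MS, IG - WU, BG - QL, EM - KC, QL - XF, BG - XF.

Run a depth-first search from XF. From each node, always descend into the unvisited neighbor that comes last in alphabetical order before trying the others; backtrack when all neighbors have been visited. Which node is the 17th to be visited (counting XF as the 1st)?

BG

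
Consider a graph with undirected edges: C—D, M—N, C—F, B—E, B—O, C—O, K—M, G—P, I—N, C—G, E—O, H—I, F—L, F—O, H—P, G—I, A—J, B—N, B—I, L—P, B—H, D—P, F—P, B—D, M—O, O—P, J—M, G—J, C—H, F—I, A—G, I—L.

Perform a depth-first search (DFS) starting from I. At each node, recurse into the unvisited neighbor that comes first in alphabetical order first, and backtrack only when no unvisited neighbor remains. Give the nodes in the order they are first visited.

Visit I
I → B
B → D
D → C
C → F
F → L
L → P
P → G
G → A
A → J
J → M
M → K
M → N
M → O
O → E
P → H

I, B, D, C, F, L, P, G, A, J, M, K, N, O, E, H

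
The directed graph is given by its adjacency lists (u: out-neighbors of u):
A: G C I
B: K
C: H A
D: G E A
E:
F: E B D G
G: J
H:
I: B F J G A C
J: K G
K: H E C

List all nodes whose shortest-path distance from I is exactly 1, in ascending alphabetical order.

Level 0: I
Level 1: A, B, C, F, G, J
Level 2: D, E, H, K

A, B, C, F, G, J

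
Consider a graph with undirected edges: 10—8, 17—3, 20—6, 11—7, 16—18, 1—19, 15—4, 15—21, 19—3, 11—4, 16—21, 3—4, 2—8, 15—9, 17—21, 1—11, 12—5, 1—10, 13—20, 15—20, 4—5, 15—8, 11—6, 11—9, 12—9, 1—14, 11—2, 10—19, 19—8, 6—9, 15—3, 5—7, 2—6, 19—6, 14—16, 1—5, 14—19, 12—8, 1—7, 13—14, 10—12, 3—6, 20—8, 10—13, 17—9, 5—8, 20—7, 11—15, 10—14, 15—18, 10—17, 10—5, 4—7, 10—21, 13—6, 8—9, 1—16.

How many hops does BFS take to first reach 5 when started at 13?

Level 0: 13
Level 1: 6, 10, 14, 20
Level 2: 1, 2, 3, 5, 7, 8, 9, 11, 12, 15, 16, 17, 19, 21
Level 3: 4, 18
5 first appears at level 2.

2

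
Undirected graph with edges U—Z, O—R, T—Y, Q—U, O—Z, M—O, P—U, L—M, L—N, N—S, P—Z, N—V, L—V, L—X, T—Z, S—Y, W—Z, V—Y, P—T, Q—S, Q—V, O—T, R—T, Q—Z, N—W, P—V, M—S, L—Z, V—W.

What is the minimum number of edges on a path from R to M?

2

Level 0: R
Level 1: O, T
Level 2: M, P, Y, Z
Level 3: L, Q, S, U, V, W
Level 4: N, X
M first appears at level 2.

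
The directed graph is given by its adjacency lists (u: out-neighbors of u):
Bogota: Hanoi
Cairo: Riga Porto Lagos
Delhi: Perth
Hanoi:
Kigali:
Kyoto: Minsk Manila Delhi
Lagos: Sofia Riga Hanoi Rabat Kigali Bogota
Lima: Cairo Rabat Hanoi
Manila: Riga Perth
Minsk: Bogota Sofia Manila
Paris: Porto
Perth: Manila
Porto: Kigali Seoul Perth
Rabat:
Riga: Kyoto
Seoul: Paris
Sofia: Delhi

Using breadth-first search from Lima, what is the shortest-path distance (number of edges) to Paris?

Level 0: Lima
Level 1: Cairo, Hanoi, Rabat
Level 2: Lagos, Porto, Riga
Level 3: Bogota, Kigali, Kyoto, Perth, Seoul, Sofia
Level 4: Delhi, Manila, Minsk, Paris
Paris first appears at level 4.

4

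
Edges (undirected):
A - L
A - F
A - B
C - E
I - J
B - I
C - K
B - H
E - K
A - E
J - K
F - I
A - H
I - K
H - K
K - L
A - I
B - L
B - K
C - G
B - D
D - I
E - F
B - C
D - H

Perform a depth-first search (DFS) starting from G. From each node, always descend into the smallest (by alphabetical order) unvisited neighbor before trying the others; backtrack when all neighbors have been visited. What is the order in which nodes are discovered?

G → C → B → A → E → F → I → D → H → K → J → L

Visit G
G → C
C → B
B → A
A → E
E → F
F → I
I → D
D → H
H → K
K → J
K → L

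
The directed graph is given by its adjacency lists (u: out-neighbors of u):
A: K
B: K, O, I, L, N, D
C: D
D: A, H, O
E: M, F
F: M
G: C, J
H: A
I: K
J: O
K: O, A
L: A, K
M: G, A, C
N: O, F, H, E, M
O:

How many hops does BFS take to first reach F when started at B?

Level 0: B
Level 1: D, I, K, L, N, O
Level 2: A, E, F, H, M
Level 3: C, G
Level 4: J
F first appears at level 2.

2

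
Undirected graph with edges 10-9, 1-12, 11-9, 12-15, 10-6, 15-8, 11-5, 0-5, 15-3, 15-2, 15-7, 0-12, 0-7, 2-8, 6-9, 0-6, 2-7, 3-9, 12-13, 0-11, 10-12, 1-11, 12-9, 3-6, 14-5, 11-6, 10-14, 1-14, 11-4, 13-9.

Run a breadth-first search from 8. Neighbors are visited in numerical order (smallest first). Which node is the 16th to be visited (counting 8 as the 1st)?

Visit 8; enqueue 2, 15 → queue [2, 15]
Visit 2; enqueue 7 → queue [15, 7]
Visit 15; enqueue 3, 12 → queue [7, 3, 12]
Visit 7; enqueue 0 → queue [3, 12, 0]
Visit 3; enqueue 6, 9 → queue [12, 0, 6, 9]
Visit 12; enqueue 1, 10, 13 → queue [0, 6, 9, 1, 10, 13]
Visit 0; enqueue 5, 11 → queue [6, 9, 1, 10, 13, 5, 11]
Visit 6 → queue [9, 1, 10, 13, 5, 11]
Visit 9 → queue [1, 10, 13, 5, 11]
Visit 1; enqueue 14 → queue [10, 13, 5, 11, 14]
Visit 10 → queue [13, 5, 11, 14]
Visit 13 → queue [5, 11, 14]
Visit 5 → queue [11, 14]
Visit 11; enqueue 4 → queue [14, 4]
Visit 14 → queue [4]
Visit 4 → queue []

Visit order: 8, 2, 15, 7, 3, 12, 0, 6, 9, 1, 10, 13, 5, 11, 14, 4

4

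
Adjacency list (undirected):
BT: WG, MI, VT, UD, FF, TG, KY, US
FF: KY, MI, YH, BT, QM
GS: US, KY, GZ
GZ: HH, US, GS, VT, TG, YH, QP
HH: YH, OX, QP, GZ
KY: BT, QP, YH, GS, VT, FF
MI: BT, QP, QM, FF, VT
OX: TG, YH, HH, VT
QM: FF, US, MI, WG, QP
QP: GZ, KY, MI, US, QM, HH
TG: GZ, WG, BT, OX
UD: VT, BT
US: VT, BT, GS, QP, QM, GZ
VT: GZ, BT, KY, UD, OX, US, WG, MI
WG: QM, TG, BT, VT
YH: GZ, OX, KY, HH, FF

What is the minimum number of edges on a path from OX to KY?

2

Level 0: OX
Level 1: HH, TG, VT, YH
Level 2: BT, FF, GZ, KY, MI, QP, UD, US, WG
Level 3: GS, QM
KY first appears at level 2.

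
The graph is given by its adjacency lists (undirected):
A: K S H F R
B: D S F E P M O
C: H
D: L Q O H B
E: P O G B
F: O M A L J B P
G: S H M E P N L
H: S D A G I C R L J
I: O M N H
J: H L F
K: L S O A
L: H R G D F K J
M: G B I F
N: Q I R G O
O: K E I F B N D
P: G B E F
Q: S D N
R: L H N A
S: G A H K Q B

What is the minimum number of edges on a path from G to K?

2

Level 0: G
Level 1: E, H, L, M, N, P, S
Level 2: A, B, C, D, F, I, J, K, O, Q, R
K first appears at level 2.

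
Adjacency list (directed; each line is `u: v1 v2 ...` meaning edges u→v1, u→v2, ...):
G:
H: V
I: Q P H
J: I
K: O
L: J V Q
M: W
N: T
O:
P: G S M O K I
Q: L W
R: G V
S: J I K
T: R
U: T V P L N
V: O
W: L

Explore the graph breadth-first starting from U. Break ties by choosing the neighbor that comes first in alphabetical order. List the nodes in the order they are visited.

Visit U; enqueue L, N, P, T, V → queue [L, N, P, T, V]
Visit L; enqueue J, Q → queue [N, P, T, V, J, Q]
Visit N → queue [P, T, V, J, Q]
Visit P; enqueue G, I, K, M, O, S → queue [T, V, J, Q, G, I, K, M, O, S]
Visit T; enqueue R → queue [V, J, Q, G, I, K, M, O, S, R]
Visit V → queue [J, Q, G, I, K, M, O, S, R]
Visit J → queue [Q, G, I, K, M, O, S, R]
Visit Q; enqueue W → queue [G, I, K, M, O, S, R, W]
Visit G → queue [I, K, M, O, S, R, W]
Visit I; enqueue H → queue [K, M, O, S, R, W, H]
Visit K → queue [M, O, S, R, W, H]
Visit M → queue [O, S, R, W, H]
Visit O → queue [S, R, W, H]
Visit S → queue [R, W, H]
Visit R → queue [W, H]
Visit W → queue [H]
Visit H → queue []

U L N P T V J Q G I K M O S R W H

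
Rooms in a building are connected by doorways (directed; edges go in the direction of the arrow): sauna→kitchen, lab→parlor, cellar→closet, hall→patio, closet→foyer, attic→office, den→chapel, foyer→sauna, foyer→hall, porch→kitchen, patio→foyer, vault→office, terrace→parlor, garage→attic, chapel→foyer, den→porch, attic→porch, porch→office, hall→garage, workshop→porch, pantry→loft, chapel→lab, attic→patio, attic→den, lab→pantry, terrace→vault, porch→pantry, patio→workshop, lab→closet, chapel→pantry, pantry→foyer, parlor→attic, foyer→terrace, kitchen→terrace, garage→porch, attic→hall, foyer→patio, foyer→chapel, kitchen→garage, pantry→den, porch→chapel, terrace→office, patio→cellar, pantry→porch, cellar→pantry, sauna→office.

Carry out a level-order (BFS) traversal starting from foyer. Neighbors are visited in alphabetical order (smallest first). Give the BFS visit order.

foyer, chapel, hall, patio, sauna, terrace, lab, pantry, garage, cellar, workshop, kitchen, office, parlor, vault, closet, den, loft, porch, attic

Visit foyer; enqueue chapel, hall, patio, sauna, terrace → queue [chapel, hall, patio, sauna, terrace]
Visit chapel; enqueue lab, pantry → queue [hall, patio, sauna, terrace, lab, pantry]
Visit hall; enqueue garage → queue [patio, sauna, terrace, lab, pantry, garage]
Visit patio; enqueue cellar, workshop → queue [sauna, terrace, lab, pantry, garage, cellar, workshop]
Visit sauna; enqueue kitchen, office → queue [terrace, lab, pantry, garage, cellar, workshop, kitchen, office]
Visit terrace; enqueue parlor, vault → queue [lab, pantry, garage, cellar, workshop, kitchen, office, parlor, vault]
Visit lab; enqueue closet → queue [pantry, garage, cellar, workshop, kitchen, office, parlor, vault, closet]
Visit pantry; enqueue den, loft, porch → queue [garage, cellar, workshop, kitchen, office, parlor, vault, closet, den, loft, porch]
Visit garage; enqueue attic → queue [cellar, workshop, kitchen, office, parlor, vault, closet, den, loft, porch, attic]
Visit cellar → queue [workshop, kitchen, office, parlor, vault, closet, den, loft, porch, attic]
Visit workshop → queue [kitchen, office, parlor, vault, closet, den, loft, porch, attic]
Visit kitchen → queue [office, parlor, vault, closet, den, loft, porch, attic]
Visit office → queue [parlor, vault, closet, den, loft, porch, attic]
Visit parlor → queue [vault, closet, den, loft, porch, attic]
Visit vault → queue [closet, den, loft, porch, attic]
Visit closet → queue [den, loft, porch, attic]
Visit den → queue [loft, porch, attic]
Visit loft → queue [porch, attic]
Visit porch → queue [attic]
Visit attic → queue []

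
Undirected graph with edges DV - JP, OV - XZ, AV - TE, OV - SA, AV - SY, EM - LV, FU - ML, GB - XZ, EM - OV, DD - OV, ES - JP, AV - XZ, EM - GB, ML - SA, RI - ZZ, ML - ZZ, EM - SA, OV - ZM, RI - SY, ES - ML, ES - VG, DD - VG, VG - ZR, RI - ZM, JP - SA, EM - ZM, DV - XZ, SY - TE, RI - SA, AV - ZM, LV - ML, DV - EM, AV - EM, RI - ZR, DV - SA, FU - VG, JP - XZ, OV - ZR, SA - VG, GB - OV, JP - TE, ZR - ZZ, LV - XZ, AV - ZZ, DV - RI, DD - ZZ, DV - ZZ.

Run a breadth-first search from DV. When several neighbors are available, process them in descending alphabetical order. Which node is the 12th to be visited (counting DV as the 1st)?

OV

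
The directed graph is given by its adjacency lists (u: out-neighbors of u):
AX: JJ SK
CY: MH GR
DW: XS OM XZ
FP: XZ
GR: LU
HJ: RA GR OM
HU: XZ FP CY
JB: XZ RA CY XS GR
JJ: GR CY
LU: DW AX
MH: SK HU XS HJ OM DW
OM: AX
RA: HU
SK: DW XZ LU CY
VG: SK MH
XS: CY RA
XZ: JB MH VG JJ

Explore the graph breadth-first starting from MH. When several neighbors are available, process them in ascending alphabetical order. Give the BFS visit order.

MH -> DW -> HJ -> HU -> OM -> SK -> XS -> XZ -> GR -> RA -> CY -> FP -> AX -> LU -> JB -> JJ -> VG

Visit MH; enqueue DW, HJ, HU, OM, SK, XS → queue [DW, HJ, HU, OM, SK, XS]
Visit DW; enqueue XZ → queue [HJ, HU, OM, SK, XS, XZ]
Visit HJ; enqueue GR, RA → queue [HU, OM, SK, XS, XZ, GR, RA]
Visit HU; enqueue CY, FP → queue [OM, SK, XS, XZ, GR, RA, CY, FP]
Visit OM; enqueue AX → queue [SK, XS, XZ, GR, RA, CY, FP, AX]
Visit SK; enqueue LU → queue [XS, XZ, GR, RA, CY, FP, AX, LU]
Visit XS → queue [XZ, GR, RA, CY, FP, AX, LU]
Visit XZ; enqueue JB, JJ, VG → queue [GR, RA, CY, FP, AX, LU, JB, JJ, VG]
Visit GR → queue [RA, CY, FP, AX, LU, JB, JJ, VG]
Visit RA → queue [CY, FP, AX, LU, JB, JJ, VG]
Visit CY → queue [FP, AX, LU, JB, JJ, VG]
Visit FP → queue [AX, LU, JB, JJ, VG]
Visit AX → queue [LU, JB, JJ, VG]
Visit LU → queue [JB, JJ, VG]
Visit JB → queue [JJ, VG]
Visit JJ → queue [VG]
Visit VG → queue []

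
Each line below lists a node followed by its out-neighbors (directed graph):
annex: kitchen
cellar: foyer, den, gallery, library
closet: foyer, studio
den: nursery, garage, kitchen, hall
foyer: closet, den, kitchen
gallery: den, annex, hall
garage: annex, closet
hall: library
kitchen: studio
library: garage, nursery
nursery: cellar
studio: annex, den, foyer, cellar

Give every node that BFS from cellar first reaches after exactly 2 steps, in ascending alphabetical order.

annex, closet, garage, hall, kitchen, nursery

Level 0: cellar
Level 1: den, foyer, gallery, library
Level 2: annex, closet, garage, hall, kitchen, nursery
Level 3: studio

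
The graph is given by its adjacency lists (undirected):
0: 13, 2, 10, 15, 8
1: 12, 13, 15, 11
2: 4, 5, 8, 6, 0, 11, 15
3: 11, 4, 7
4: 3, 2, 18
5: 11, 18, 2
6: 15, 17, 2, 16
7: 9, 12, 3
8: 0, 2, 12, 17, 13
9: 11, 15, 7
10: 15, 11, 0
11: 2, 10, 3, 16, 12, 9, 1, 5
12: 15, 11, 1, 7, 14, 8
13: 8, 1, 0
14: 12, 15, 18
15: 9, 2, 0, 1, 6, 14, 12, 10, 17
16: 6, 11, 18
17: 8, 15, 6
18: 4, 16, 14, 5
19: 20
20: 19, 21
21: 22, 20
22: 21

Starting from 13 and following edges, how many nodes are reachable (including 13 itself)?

19

BFS from 13 visits: 13, 0, 1, 8, 2, 10, 15, 11, 12, 17, 4, 5, 6, 9, 14, 3, 16, 7, 18
Reachable nodes: 19 of 23 total.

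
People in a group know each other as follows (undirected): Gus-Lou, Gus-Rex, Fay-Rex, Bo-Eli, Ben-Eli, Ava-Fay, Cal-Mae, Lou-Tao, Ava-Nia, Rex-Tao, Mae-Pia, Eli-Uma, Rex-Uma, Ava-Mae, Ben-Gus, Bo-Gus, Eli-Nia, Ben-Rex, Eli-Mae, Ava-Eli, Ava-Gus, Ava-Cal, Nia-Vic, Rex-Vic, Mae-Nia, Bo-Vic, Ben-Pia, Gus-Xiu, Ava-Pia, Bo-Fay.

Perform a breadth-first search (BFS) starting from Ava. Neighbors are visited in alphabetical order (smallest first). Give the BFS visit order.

Ava, Cal, Eli, Fay, Gus, Mae, Nia, Pia, Ben, Bo, Uma, Rex, Lou, Xiu, Vic, Tao

Visit Ava; enqueue Cal, Eli, Fay, Gus, Mae, Nia, Pia → queue [Cal, Eli, Fay, Gus, Mae, Nia, Pia]
Visit Cal → queue [Eli, Fay, Gus, Mae, Nia, Pia]
Visit Eli; enqueue Ben, Bo, Uma → queue [Fay, Gus, Mae, Nia, Pia, Ben, Bo, Uma]
Visit Fay; enqueue Rex → queue [Gus, Mae, Nia, Pia, Ben, Bo, Uma, Rex]
Visit Gus; enqueue Lou, Xiu → queue [Mae, Nia, Pia, Ben, Bo, Uma, Rex, Lou, Xiu]
Visit Mae → queue [Nia, Pia, Ben, Bo, Uma, Rex, Lou, Xiu]
Visit Nia; enqueue Vic → queue [Pia, Ben, Bo, Uma, Rex, Lou, Xiu, Vic]
Visit Pia → queue [Ben, Bo, Uma, Rex, Lou, Xiu, Vic]
Visit Ben → queue [Bo, Uma, Rex, Lou, Xiu, Vic]
Visit Bo → queue [Uma, Rex, Lou, Xiu, Vic]
Visit Uma → queue [Rex, Lou, Xiu, Vic]
Visit Rex; enqueue Tao → queue [Lou, Xiu, Vic, Tao]
Visit Lou → queue [Xiu, Vic, Tao]
Visit Xiu → queue [Vic, Tao]
Visit Vic → queue [Tao]
Visit Tao → queue []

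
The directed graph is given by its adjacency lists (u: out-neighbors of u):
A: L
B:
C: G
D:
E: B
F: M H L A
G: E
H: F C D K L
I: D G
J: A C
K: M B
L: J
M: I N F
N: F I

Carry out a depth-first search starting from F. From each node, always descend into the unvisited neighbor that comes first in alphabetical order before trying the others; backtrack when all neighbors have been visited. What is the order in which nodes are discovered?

F -> A -> L -> J -> C -> G -> E -> B -> H -> D -> K -> M -> I -> N

Visit F
F → A
A → L
L → J
J → C
C → G
G → E
E → B
F → H
H → D
H → K
K → M
M → I
M → N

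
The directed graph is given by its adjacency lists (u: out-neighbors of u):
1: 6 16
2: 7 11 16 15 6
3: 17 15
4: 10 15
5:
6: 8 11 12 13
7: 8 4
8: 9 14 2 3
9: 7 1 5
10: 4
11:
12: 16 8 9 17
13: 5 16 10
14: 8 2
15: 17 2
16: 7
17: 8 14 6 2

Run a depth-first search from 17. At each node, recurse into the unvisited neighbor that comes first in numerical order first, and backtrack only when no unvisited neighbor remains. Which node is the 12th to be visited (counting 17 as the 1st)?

10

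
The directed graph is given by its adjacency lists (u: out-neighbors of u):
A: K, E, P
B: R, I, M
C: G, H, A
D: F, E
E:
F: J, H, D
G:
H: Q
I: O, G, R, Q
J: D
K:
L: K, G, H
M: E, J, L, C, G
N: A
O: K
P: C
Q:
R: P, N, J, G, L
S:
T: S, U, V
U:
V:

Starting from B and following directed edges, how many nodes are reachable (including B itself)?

BFS from B visits: B, R, I, M, P, N, J, G, L, O, Q, E, C, A, D, K, H, F
Reachable nodes: 18 of 22 total.

18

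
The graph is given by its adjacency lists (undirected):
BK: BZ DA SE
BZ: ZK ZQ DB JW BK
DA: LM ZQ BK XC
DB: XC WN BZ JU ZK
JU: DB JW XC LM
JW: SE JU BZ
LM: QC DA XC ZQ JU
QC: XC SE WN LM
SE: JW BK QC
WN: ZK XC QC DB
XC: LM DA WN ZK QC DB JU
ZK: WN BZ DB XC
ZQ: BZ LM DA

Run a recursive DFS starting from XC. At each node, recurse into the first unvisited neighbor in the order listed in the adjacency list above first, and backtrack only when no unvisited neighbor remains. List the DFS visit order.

Visit XC
XC → LM
LM → QC
QC → SE
SE → JW
JW → JU
JU → DB
DB → WN
WN → ZK
ZK → BZ
BZ → ZQ
ZQ → DA
DA → BK

XC, LM, QC, SE, JW, JU, DB, WN, ZK, BZ, ZQ, DA, BK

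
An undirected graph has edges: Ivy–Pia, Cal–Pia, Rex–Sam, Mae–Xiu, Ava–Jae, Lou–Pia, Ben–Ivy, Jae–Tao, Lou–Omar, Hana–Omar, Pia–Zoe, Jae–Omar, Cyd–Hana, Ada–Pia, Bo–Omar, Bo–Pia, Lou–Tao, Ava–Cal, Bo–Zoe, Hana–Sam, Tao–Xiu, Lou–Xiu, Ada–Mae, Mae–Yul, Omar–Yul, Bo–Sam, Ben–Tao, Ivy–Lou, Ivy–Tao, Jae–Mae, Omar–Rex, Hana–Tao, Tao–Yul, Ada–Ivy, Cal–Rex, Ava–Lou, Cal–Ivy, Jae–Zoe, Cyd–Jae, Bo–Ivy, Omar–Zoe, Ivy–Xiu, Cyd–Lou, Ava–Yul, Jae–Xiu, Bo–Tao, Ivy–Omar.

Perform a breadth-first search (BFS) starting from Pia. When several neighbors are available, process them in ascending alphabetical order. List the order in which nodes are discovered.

Pia Ada Bo Cal Ivy Lou Zoe Mae Omar Sam Tao Ava Rex Ben Xiu Cyd Jae Yul Hana

Visit Pia; enqueue Ada, Bo, Cal, Ivy, Lou, Zoe → queue [Ada, Bo, Cal, Ivy, Lou, Zoe]
Visit Ada; enqueue Mae → queue [Bo, Cal, Ivy, Lou, Zoe, Mae]
Visit Bo; enqueue Omar, Sam, Tao → queue [Cal, Ivy, Lou, Zoe, Mae, Omar, Sam, Tao]
Visit Cal; enqueue Ava, Rex → queue [Ivy, Lou, Zoe, Mae, Omar, Sam, Tao, Ava, Rex]
Visit Ivy; enqueue Ben, Xiu → queue [Lou, Zoe, Mae, Omar, Sam, Tao, Ava, Rex, Ben, Xiu]
Visit Lou; enqueue Cyd → queue [Zoe, Mae, Omar, Sam, Tao, Ava, Rex, Ben, Xiu, Cyd]
Visit Zoe; enqueue Jae → queue [Mae, Omar, Sam, Tao, Ava, Rex, Ben, Xiu, Cyd, Jae]
Visit Mae; enqueue Yul → queue [Omar, Sam, Tao, Ava, Rex, Ben, Xiu, Cyd, Jae, Yul]
Visit Omar; enqueue Hana → queue [Sam, Tao, Ava, Rex, Ben, Xiu, Cyd, Jae, Yul, Hana]
Visit Sam → queue [Tao, Ava, Rex, Ben, Xiu, Cyd, Jae, Yul, Hana]
Visit Tao → queue [Ava, Rex, Ben, Xiu, Cyd, Jae, Yul, Hana]
Visit Ava → queue [Rex, Ben, Xiu, Cyd, Jae, Yul, Hana]
Visit Rex → queue [Ben, Xiu, Cyd, Jae, Yul, Hana]
Visit Ben → queue [Xiu, Cyd, Jae, Yul, Hana]
Visit Xiu → queue [Cyd, Jae, Yul, Hana]
Visit Cyd → queue [Jae, Yul, Hana]
Visit Jae → queue [Yul, Hana]
Visit Yul → queue [Hana]
Visit Hana → queue []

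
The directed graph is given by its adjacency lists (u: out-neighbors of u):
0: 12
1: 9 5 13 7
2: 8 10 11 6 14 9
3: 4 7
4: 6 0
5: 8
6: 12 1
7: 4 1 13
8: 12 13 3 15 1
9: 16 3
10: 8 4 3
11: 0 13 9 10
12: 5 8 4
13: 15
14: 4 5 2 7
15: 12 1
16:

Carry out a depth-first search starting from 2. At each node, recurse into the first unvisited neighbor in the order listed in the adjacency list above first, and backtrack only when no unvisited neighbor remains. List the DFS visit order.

Visit 2
2 → 8
8 → 12
12 → 5
12 → 4
4 → 6
6 → 1
1 → 9
9 → 16
9 → 3
3 → 7
7 → 13
13 → 15
4 → 0
2 → 10
2 → 11
2 → 14

2, 8, 12, 5, 4, 6, 1, 9, 16, 3, 7, 13, 15, 0, 10, 11, 14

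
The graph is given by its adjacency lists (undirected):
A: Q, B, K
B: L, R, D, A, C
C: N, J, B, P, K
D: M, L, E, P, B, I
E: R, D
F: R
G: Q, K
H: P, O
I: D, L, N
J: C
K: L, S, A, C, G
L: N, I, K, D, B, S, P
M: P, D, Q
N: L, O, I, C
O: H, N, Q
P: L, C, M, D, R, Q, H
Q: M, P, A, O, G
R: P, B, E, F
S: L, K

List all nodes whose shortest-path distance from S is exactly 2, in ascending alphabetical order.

Level 0: S
Level 1: K, L
Level 2: A, B, C, D, G, I, N, P
Level 3: E, H, J, M, O, Q, R
Level 4: F

A, B, C, D, G, I, N, P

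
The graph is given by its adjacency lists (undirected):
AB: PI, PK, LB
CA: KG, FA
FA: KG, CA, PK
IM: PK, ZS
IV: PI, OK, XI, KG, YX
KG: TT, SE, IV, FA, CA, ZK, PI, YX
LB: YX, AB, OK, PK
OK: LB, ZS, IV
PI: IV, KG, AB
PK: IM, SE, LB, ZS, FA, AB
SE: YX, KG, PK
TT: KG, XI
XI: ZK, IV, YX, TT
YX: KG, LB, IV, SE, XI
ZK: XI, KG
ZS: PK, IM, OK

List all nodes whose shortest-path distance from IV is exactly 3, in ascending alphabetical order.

IM, PK

Level 0: IV
Level 1: KG, OK, PI, XI, YX
Level 2: AB, CA, FA, LB, SE, TT, ZK, ZS
Level 3: IM, PK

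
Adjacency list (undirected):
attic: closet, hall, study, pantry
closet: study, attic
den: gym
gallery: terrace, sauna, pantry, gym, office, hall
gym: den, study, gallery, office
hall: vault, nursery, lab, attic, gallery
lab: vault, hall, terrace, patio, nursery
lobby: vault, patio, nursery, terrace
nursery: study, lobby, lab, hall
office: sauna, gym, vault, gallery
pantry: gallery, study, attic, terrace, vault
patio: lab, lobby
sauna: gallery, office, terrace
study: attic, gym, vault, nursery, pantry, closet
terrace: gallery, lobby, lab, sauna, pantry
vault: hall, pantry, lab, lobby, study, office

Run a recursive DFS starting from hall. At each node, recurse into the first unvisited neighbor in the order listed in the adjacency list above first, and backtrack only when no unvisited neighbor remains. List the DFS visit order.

hall, vault, pantry, gallery, terrace, lobby, patio, lab, nursery, study, attic, closet, gym, den, office, sauna

Visit hall
hall → vault
vault → pantry
pantry → gallery
gallery → terrace
terrace → lobby
lobby → patio
patio → lab
lab → nursery
nursery → study
study → attic
attic → closet
study → gym
gym → den
gym → office
office → sauna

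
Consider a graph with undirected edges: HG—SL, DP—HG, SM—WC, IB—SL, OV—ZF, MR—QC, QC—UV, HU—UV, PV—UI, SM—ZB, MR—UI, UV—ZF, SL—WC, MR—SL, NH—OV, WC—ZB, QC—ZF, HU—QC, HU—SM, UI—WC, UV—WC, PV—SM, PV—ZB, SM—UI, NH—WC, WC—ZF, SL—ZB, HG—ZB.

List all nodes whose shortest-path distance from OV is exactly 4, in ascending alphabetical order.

HG, IB, PV

Level 0: OV
Level 1: NH, ZF
Level 2: QC, UV, WC
Level 3: HU, MR, SL, SM, UI, ZB
Level 4: HG, IB, PV
Level 5: DP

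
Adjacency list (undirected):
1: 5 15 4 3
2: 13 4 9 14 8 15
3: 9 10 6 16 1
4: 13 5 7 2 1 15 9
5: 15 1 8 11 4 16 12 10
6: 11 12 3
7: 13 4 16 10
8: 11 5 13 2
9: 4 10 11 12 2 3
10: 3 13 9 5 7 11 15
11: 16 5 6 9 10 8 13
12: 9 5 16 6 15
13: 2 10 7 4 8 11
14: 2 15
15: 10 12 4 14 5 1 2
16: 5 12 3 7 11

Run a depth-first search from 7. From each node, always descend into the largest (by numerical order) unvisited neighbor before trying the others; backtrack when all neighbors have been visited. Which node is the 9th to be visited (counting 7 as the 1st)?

Visit 7
7 → 16
16 → 12
12 → 15
15 → 14
14 → 2
2 → 13
13 → 11
11 → 10
10 → 9
9 → 4
4 → 5
5 → 8
5 → 1
1 → 3
3 → 6

Visit order: 7, 16, 12, 15, 14, 2, 13, 11, 10, 9, 4, 5, 8, 1, 3, 6

10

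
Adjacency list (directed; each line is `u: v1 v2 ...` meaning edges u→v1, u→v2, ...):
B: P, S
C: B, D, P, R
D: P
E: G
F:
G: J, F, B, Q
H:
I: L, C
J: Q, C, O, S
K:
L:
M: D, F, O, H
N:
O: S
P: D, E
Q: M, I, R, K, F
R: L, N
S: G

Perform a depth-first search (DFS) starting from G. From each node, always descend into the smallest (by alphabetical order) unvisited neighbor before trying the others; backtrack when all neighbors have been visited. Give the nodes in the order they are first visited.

Visit G
G → B
B → P
P → D
P → E
B → S
G → F
G → J
J → C
C → R
R → L
R → N
J → O
J → Q
Q → I
Q → K
Q → M
M → H

G, B, P, D, E, S, F, J, C, R, L, N, O, Q, I, K, M, H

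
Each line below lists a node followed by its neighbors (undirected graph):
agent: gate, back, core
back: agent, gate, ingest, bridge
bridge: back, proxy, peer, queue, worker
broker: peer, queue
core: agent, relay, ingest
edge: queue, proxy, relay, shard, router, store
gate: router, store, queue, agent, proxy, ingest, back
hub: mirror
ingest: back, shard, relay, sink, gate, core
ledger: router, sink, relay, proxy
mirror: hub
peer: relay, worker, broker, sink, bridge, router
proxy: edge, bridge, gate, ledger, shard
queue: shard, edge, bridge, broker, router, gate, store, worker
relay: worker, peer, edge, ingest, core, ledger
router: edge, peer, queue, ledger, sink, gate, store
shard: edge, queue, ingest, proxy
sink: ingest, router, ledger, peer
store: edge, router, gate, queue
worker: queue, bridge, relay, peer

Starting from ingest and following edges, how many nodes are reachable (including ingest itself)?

BFS from ingest visits: ingest, back, core, gate, relay, shard, sink, agent, bridge, proxy, queue, router, store, edge, ledger, peer, worker, broker
Reachable nodes: 18 of 20 total.

18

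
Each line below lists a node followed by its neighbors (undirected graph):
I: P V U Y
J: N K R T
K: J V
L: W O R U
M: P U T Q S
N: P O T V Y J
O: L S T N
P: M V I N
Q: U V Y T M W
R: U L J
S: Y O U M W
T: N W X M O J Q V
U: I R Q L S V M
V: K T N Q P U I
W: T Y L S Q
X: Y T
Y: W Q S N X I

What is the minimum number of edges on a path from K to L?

3

Level 0: K
Level 1: J, V
Level 2: I, N, P, Q, R, T, U
Level 3: L, M, O, S, W, X, Y
L first appears at level 3.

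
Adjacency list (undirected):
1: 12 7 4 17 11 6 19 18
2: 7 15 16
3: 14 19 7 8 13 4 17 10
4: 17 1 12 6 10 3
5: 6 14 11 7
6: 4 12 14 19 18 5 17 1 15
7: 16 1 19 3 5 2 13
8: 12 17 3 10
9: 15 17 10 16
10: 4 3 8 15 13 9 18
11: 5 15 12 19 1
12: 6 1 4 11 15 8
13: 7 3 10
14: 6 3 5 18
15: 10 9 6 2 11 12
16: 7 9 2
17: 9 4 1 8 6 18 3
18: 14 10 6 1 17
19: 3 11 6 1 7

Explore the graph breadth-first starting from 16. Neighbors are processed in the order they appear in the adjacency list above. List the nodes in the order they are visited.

16, 7, 9, 2, 1, 19, 3, 5, 13, 15, 17, 10, 12, 4, 11, 6, 18, 14, 8

Visit 16; enqueue 7, 9, 2 → queue [7, 9, 2]
Visit 7; enqueue 1, 19, 3, 5, 13 → queue [9, 2, 1, 19, 3, 5, 13]
Visit 9; enqueue 15, 17, 10 → queue [2, 1, 19, 3, 5, 13, 15, 17, 10]
Visit 2 → queue [1, 19, 3, 5, 13, 15, 17, 10]
Visit 1; enqueue 12, 4, 11, 6, 18 → queue [19, 3, 5, 13, 15, 17, 10, 12, 4, 11, 6, 18]
Visit 19 → queue [3, 5, 13, 15, 17, 10, 12, 4, 11, 6, 18]
Visit 3; enqueue 14, 8 → queue [5, 13, 15, 17, 10, 12, 4, 11, 6, 18, 14, 8]
Visit 5 → queue [13, 15, 17, 10, 12, 4, 11, 6, 18, 14, 8]
Visit 13 → queue [15, 17, 10, 12, 4, 11, 6, 18, 14, 8]
Visit 15 → queue [17, 10, 12, 4, 11, 6, 18, 14, 8]
Visit 17 → queue [10, 12, 4, 11, 6, 18, 14, 8]
Visit 10 → queue [12, 4, 11, 6, 18, 14, 8]
Visit 12 → queue [4, 11, 6, 18, 14, 8]
Visit 4 → queue [11, 6, 18, 14, 8]
Visit 11 → queue [6, 18, 14, 8]
Visit 6 → queue [18, 14, 8]
Visit 18 → queue [14, 8]
Visit 14 → queue [8]
Visit 8 → queue []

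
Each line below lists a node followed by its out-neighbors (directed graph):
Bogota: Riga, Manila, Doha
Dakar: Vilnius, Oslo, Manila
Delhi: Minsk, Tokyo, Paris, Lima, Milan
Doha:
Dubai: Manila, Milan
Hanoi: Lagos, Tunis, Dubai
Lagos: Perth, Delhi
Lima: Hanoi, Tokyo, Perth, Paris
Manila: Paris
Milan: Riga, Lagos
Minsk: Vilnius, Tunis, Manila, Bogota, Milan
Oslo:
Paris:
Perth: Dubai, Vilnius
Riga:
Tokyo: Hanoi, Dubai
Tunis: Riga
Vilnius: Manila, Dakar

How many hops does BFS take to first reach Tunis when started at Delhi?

Level 0: Delhi
Level 1: Lima, Milan, Minsk, Paris, Tokyo
Level 2: Bogota, Dubai, Hanoi, Lagos, Manila, Perth, Riga, Tunis, Vilnius
Level 3: Dakar, Doha
Level 4: Oslo
Tunis first appears at level 2.

2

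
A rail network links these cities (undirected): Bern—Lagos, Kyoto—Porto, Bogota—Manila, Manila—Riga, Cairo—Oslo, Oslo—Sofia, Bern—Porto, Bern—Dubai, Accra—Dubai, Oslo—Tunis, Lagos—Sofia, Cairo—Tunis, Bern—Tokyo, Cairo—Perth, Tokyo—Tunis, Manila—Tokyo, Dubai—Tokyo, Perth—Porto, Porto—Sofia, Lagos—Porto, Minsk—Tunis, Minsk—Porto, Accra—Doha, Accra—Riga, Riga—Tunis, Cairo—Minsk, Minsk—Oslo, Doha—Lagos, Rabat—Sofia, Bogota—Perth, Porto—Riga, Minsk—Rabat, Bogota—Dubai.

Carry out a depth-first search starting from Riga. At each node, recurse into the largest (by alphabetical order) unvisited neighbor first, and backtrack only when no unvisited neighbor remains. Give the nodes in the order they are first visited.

Riga Tunis Tokyo Manila Bogota Perth Porto Sofia Rabat Minsk Oslo Cairo Lagos Doha Accra Dubai Bern Kyoto

Visit Riga
Riga → Tunis
Tunis → Tokyo
Tokyo → Manila
Manila → Bogota
Bogota → Perth
Perth → Porto
Porto → Sofia
Sofia → Rabat
Rabat → Minsk
Minsk → Oslo
Oslo → Cairo
Sofia → Lagos
Lagos → Doha
Doha → Accra
Accra → Dubai
Dubai → Bern
Porto → Kyoto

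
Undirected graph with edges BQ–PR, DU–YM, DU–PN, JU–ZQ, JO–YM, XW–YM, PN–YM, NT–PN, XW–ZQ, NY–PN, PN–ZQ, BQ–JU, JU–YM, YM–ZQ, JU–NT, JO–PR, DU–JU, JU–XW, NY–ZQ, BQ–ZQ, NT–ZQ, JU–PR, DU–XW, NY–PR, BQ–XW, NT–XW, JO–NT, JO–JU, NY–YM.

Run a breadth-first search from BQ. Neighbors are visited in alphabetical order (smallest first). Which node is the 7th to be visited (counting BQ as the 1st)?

Visit BQ; enqueue JU, PR, XW, ZQ → queue [JU, PR, XW, ZQ]
Visit JU; enqueue DU, JO, NT, YM → queue [PR, XW, ZQ, DU, JO, NT, YM]
Visit PR; enqueue NY → queue [XW, ZQ, DU, JO, NT, YM, NY]
Visit XW → queue [ZQ, DU, JO, NT, YM, NY]
Visit ZQ; enqueue PN → queue [DU, JO, NT, YM, NY, PN]
Visit DU → queue [JO, NT, YM, NY, PN]
Visit JO → queue [NT, YM, NY, PN]
Visit NT → queue [YM, NY, PN]
Visit YM → queue [NY, PN]
Visit NY → queue [PN]
Visit PN → queue []

Visit order: BQ, JU, PR, XW, ZQ, DU, JO, NT, YM, NY, PN

JO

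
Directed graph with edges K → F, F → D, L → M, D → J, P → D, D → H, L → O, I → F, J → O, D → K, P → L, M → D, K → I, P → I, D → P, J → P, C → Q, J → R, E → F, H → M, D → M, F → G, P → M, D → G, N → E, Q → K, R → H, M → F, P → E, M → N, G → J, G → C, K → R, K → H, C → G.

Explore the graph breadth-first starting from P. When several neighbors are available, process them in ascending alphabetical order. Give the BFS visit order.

P, D, E, I, L, M, G, H, J, K, F, O, N, C, R, Q

Visit P; enqueue D, E, I, L, M → queue [D, E, I, L, M]
Visit D; enqueue G, H, J, K → queue [E, I, L, M, G, H, J, K]
Visit E; enqueue F → queue [I, L, M, G, H, J, K, F]
Visit I → queue [L, M, G, H, J, K, F]
Visit L; enqueue O → queue [M, G, H, J, K, F, O]
Visit M; enqueue N → queue [G, H, J, K, F, O, N]
Visit G; enqueue C → queue [H, J, K, F, O, N, C]
Visit H → queue [J, K, F, O, N, C]
Visit J; enqueue R → queue [K, F, O, N, C, R]
Visit K → queue [F, O, N, C, R]
Visit F → queue [O, N, C, R]
Visit O → queue [N, C, R]
Visit N → queue [C, R]
Visit C; enqueue Q → queue [R, Q]
Visit R → queue [Q]
Visit Q → queue []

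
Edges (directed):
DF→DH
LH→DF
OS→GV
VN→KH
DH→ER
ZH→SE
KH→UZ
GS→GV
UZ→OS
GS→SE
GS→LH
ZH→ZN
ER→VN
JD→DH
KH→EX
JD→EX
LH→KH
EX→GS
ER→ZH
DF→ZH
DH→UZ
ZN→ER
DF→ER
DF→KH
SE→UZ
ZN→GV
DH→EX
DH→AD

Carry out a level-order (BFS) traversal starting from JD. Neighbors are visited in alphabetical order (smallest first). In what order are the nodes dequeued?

JD → DH → EX → AD → ER → UZ → GS → VN → ZH → OS → GV → LH → SE → KH → ZN → DF

Visit JD; enqueue DH, EX → queue [DH, EX]
Visit DH; enqueue AD, ER, UZ → queue [EX, AD, ER, UZ]
Visit EX; enqueue GS → queue [AD, ER, UZ, GS]
Visit AD → queue [ER, UZ, GS]
Visit ER; enqueue VN, ZH → queue [UZ, GS, VN, ZH]
Visit UZ; enqueue OS → queue [GS, VN, ZH, OS]
Visit GS; enqueue GV, LH, SE → queue [VN, ZH, OS, GV, LH, SE]
Visit VN; enqueue KH → queue [ZH, OS, GV, LH, SE, KH]
Visit ZH; enqueue ZN → queue [OS, GV, LH, SE, KH, ZN]
Visit OS → queue [GV, LH, SE, KH, ZN]
Visit GV → queue [LH, SE, KH, ZN]
Visit LH; enqueue DF → queue [SE, KH, ZN, DF]
Visit SE → queue [KH, ZN, DF]
Visit KH → queue [ZN, DF]
Visit ZN → queue [DF]
Visit DF → queue []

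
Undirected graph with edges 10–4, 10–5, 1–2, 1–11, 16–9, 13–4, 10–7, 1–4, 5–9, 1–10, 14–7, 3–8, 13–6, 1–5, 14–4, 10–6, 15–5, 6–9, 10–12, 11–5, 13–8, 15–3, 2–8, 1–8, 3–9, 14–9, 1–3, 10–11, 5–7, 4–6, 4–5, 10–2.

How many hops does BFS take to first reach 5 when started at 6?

2

Level 0: 6
Level 1: 4, 9, 10, 13
Level 2: 1, 2, 3, 5, 7, 8, 11, 12, 14, 16
Level 3: 15
5 first appears at level 2.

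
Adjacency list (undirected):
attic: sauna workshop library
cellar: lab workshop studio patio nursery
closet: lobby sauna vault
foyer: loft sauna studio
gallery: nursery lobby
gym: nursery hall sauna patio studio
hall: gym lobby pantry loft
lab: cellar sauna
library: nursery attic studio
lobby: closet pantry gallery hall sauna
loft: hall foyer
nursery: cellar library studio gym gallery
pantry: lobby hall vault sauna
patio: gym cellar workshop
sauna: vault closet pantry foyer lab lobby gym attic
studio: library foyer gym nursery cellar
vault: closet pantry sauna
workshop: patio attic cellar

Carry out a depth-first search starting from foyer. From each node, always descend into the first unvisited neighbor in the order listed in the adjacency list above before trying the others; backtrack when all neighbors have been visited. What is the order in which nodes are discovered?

Visit foyer
foyer → loft
loft → hall
hall → gym
gym → nursery
nursery → cellar
cellar → lab
lab → sauna
sauna → vault
vault → closet
closet → lobby
lobby → pantry
lobby → gallery
sauna → attic
attic → workshop
workshop → patio
attic → library
library → studio

foyer loft hall gym nursery cellar lab sauna vault closet lobby pantry gallery attic workshop patio library studio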